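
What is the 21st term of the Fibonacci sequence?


Sequence: 1, 1, 2, 3, 5, 8, 13, 21, 34, 55, 89, 144, 233, 377, 610, 987, 1597, 2584, 4181, 6765, 10946
F(21) = 10946


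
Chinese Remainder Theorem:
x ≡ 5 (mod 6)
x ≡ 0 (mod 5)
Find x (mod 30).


M = 6*5 = 30
M1 = M/6 = 5, M2 = M/5 = 6
M1^(-1) mod 6 = 5, M2^(-1) mod 5 = 1
x = 5*5*5 + 0*6*1 = 125
125 mod 30 = 5
Check: 5 mod 6 = 5 ✓, 5 mod 5 = 0 ✓

x ≡ 5 (mod 30)


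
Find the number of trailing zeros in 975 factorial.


floor(975/5) = 195
floor(975/25) = 39
floor(975/125) = 7
floor(975/625) = 1
Total = 242

242 trailing zeros


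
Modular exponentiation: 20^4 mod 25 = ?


20^1 mod 25 = 20
20^2 mod 25 = 0
20^3 mod 25 = 0
20^4 mod 25 = 0


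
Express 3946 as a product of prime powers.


3946 / 2 = 1973
1973 / 1973 = 1
3946 = 2 × 1973


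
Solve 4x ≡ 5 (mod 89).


GCD(4, 89) = 1, unique solution
a^(-1) mod 89 = 67
x = 67 * 5 mod 89 = 68

x ≡ 68 (mod 89)


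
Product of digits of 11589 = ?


1 × 1 × 5 × 8 × 9 = 360


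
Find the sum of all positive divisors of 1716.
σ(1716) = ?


Divisors of 1716: 1, 2, 3, 4, 6, 11, 12, 13, 22, 26, 33, 39, 44, 52, 66, 78, 132, 143, 156, 286, 429, 572, 858, 1716
Sum = 1 + 2 + 3 + 4 + 6 + 11 + 12 + 13 + 22 + 26 + 33 + 39 + 44 + 52 + 66 + 78 + 132 + 143 + 156 + 286 + 429 + 572 + 858 + 1716 = 4704

σ(1716) = 4704


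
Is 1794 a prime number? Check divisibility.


1794 / 2 = 897 (exact division)
1794 is NOT prime.

No, 1794 is not prime


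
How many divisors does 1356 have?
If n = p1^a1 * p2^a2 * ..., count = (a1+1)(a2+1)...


1356 = 2^2 × 3^1 × 113^1
d(1356) = (2+1) × (1+1) × (1+1) = 12

12 divisors


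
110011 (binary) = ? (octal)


110011 (base 2) = 51 (decimal)
51 (decimal) = 63 (base 8)


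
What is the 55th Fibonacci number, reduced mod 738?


F(k) mod 738 for k=1..55:
1, 1, 2, 3, 5, 8, 13, 21, 34, 55, 89, 144, 233, 377, 610, 249, 121, 370, 491, 123, 614, 737, 613, 612, 487, 361, 110, 471, 581, 314, 157, 471, 628, 361, 251, 612, 125, 737, 124, 123, 247, 370, 617, 249, 128, 377, 505, 144, 649, 55, 704, 21, 725, 8, 733
F(55) mod 738 = 733


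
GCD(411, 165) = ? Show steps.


411 = 2 * 165 + 81
165 = 2 * 81 + 3
81 = 27 * 3 + 0
GCD = 3


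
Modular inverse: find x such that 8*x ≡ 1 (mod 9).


Use the extended Euclidean algorithm on (9, 8); each row r = 9*s + 8*t:
r=9, s=1, t=0
r=8, s=0, t=1
q=1: r=1, s=1, t=-1   [9*(1) + 8*(-1) = 1]
q=8: r=0, s=-8, t=9   [9*(-8) + 8*(9) = 0]
GCD = 1 with t = -1, so 8*(-1) ≡ 1 (mod 9)
Inverse = -1 mod 9 = 8
Check: 8 * 8 = 64 ≡ 1 (mod 9)

8^(-1) ≡ 8 (mod 9)


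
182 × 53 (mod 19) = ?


182 × 53 = 9646
9646 mod 19 = 13


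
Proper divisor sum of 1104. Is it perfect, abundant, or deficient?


Proper divisors: 1, 2, 3, 4, 6, 8, 12, 16, 23, 24, 46, 48, 69, 92, 138, 184, 276, 368, 552
Sum = 1 + 2 + 3 + 4 + 6 + 8 + 12 + 16 + 23 + 24 + 46 + 48 + 69 + 92 + 138 + 184 + 276 + 368 + 552 = 1872
1872 > 1104 → abundant

s(1104) = 1872 (abundant)


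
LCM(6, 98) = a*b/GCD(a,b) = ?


GCD(6, 98) = 2
LCM = 6*98/2 = 588/2 = 294

LCM = 294


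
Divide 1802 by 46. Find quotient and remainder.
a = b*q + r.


1802 = 46 * 39 + 8
Check: 1794 + 8 = 1802

q = 39, r = 8


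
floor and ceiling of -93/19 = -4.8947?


-93/19 = -4.8947
floor = -5
ceil = -4

floor = -5, ceil = -4


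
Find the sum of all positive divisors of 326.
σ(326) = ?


Divisors of 326: 1, 2, 163, 326
Sum = 1 + 2 + 163 + 326 = 492

σ(326) = 492


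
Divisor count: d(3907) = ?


3907 = 3907^1
d(3907) = (1+1) = 2

2 divisors


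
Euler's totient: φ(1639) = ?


1639 = 11 × 149
Prime factors: 11, 149
φ(1639) = 1639 × (1-1/11) × (1-1/149)
= 1639 × 10/11 × 148/149 = 1480

φ(1639) = 1480


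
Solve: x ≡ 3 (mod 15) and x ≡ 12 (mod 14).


M = 15*14 = 210
M1 = M/15 = 14, M2 = M/14 = 15
M1^(-1) mod 15 = 14, M2^(-1) mod 14 = 1
x = 3*14*14 + 12*15*1 = 768
768 mod 210 = 138
Check: 138 mod 15 = 3 ✓, 138 mod 14 = 12 ✓

x ≡ 138 (mod 210)


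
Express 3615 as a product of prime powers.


3615 / 3 = 1205
1205 / 5 = 241
241 / 241 = 1
3615 = 3 × 5 × 241


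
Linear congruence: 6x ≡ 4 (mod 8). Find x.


GCD(6, 8) = 2 divides 4
Divide: 3x ≡ 2 (mod 4)
x ≡ 2 (mod 4)


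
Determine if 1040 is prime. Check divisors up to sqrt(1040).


1040 / 2 = 520 (exact division)
1040 is NOT prime.

No, 1040 is not prime


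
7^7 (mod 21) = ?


7^1 mod 21 = 7
7^2 mod 21 = 7
7^3 mod 21 = 7
7^4 mod 21 = 7
7^5 mod 21 = 7
7^6 mod 21 = 7
7^7 mod 21 = 7


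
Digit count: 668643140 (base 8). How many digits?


668643140 in base 8 = 4766527504
Number of digits = 10

10 digits (base 8)


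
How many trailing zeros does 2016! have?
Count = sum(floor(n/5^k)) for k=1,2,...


floor(2016/5) = 403
floor(2016/25) = 80
floor(2016/125) = 16
floor(2016/625) = 3
Total = 502

502 trailing zeros


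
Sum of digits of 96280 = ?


9 + 6 + 2 + 8 + 0 = 25


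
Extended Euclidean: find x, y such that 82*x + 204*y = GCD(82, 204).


Tabular extended Euclidean (each row: r = 82*s + 204*t):
r=82, s=1, t=0
r=204, s=0, t=1
q=0: r=82, s=1, t=0   [82*(1) + 204*(0) = 82]
q=2: r=40, s=-2, t=1   [82*(-2) + 204*(1) = 40]
q=2: r=2, s=5, t=-2   [82*(5) + 204*(-2) = 2]
q=20: r=0, s=-102, t=41   [82*(-102) + 204*(41) = 0]
GCD = 2; from the row with r=2: x=5, y=-2
Check: 82*(5) + 204*(-2) = 410 - 408 = 2

GCD = 2, x = 5, y = -2


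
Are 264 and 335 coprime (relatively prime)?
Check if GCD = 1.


Euclidean algorithm:
335 = 1 * 264 + 71
264 = 3 * 71 + 51
71 = 1 * 51 + 20
51 = 2 * 20 + 11
20 = 1 * 11 + 9
11 = 1 * 9 + 2
9 = 4 * 2 + 1
2 = 2 * 1 + 0
GCD(264, 335) = 1

Yes, coprime (GCD = 1)


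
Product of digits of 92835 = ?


9 × 2 × 8 × 3 × 5 = 2160


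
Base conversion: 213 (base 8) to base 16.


213 (base 8) = 139 (decimal)
139 (decimal) = 8B (base 16)


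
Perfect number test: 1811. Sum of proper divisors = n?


Proper divisors of 1811: 1
Sum = 1 = 1

No, 1811 is not perfect (1 ≠ 1811)


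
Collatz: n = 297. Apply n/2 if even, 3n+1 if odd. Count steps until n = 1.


297 → 892 → 446 → 223 → 670 → 335 → 1006 → 503 → 1510 → 755 → 2266 → 1133 → 3400 → 1700 → 850 → 425 → 1276 → 638 → 319 → 958 → 479 → 1438 → 719 → 2158 → 1079 → 3238 → 1619 → 4858 → 2429 → 7288 → 3644 → 1822 → 911 → 2734 → 1367 → 4102 → 2051 → 6154 → 3077 → 9232 → 4616 → 2308 → 1154 → 577 → 1732 → 866 → 433 → 1300 → 650 → 325 → 976 → 488 → 244 → 122 → 61 → 184 → 92 → 46 → 23 → 70 → 35 → 106 → 53 → 160 → 80 → 40 → 20 → 10 → 5 → 16 → 8 → 4 → 2 → 1
Total steps = 73

73 steps


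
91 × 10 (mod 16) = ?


91 × 10 = 910
910 mod 16 = 14


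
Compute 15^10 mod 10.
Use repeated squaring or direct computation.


15^1 mod 10 = 5
15^2 mod 10 = 5
15^3 mod 10 = 5
15^4 mod 10 = 5
15^5 mod 10 = 5
15^6 mod 10 = 5
15^7 mod 10 = 5
15^8 mod 10 = 5
15^9 mod 10 = 5
15^10 mod 10 = 5


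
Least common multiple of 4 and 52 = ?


GCD(4, 52) = 4
LCM = 4*52/4 = 208/4 = 52

LCM = 52


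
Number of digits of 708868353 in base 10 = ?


708868353 has 9 digits in base 10
floor(log10(708868353)) + 1 = floor(8.8506) + 1 = 9

9 digits (base 10)


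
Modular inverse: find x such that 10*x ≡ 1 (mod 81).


Use the extended Euclidean algorithm on (81, 10); each row r = 81*s + 10*t:
r=81, s=1, t=0
r=10, s=0, t=1
q=8: r=1, s=1, t=-8   [81*(1) + 10*(-8) = 1]
q=10: r=0, s=-10, t=81   [81*(-10) + 10*(81) = 0]
GCD = 1 with t = -8, so 10*(-8) ≡ 1 (mod 81)
Inverse = -8 mod 81 = 73
Check: 10 * 73 = 730 ≡ 1 (mod 81)

10^(-1) ≡ 73 (mod 81)


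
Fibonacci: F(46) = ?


Sequence: 1, 1, 2, 3, 5, 8, 13, 21, 34, 55, 89, 144, 233, 377, 610, 987, 1597, 2584, 4181, 6765, 10946, 17711, 28657, 46368, 75025, 121393, 196418, 317811, 514229, 832040, 1346269, 2178309, 3524578, 5702887, 9227465, 14930352, 24157817, 39088169, 63245986, 102334155, 165580141, 267914296, 433494437, 701408733, 1134903170, 1836311903
F(46) = 1836311903


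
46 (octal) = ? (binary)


46 (base 8) = 38 (decimal)
38 (decimal) = 100110 (base 2)


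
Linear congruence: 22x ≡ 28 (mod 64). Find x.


GCD(22, 64) = 2 divides 28
Divide: 11x ≡ 14 (mod 32)
x ≡ 10 (mod 32)


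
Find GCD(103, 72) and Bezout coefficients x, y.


Tabular extended Euclidean (each row: r = 103*s + 72*t):
r=103, s=1, t=0
r=72, s=0, t=1
q=1: r=31, s=1, t=-1   [103*(1) + 72*(-1) = 31]
q=2: r=10, s=-2, t=3   [103*(-2) + 72*(3) = 10]
q=3: r=1, s=7, t=-10   [103*(7) + 72*(-10) = 1]
q=10: r=0, s=-72, t=103   [103*(-72) + 72*(103) = 0]
GCD = 1; from the row with r=1: x=7, y=-10
Check: 103*(7) + 72*(-10) = 721 - 720 = 1

GCD = 1, x = 7, y = -10


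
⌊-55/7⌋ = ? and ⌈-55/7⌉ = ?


-55/7 = -7.8571
floor = -8
ceil = -7

floor = -8, ceil = -7


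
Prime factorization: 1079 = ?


1079 / 13 = 83
83 / 83 = 1
1079 = 13 × 83


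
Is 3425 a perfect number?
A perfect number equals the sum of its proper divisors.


Proper divisors of 3425: 1, 5, 25, 137, 685
Sum = 1 + 5 + 25 + 137 + 685 = 853

No, 3425 is not perfect (853 ≠ 3425)


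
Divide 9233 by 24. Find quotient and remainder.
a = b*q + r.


9233 = 24 * 384 + 17
Check: 9216 + 17 = 9233

q = 384, r = 17


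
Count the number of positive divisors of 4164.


4164 = 2^2 × 3^1 × 347^1
d(4164) = (2+1) × (1+1) × (1+1) = 12

12 divisors


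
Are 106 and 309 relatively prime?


Euclidean algorithm:
309 = 2 * 106 + 97
106 = 1 * 97 + 9
97 = 10 * 9 + 7
9 = 1 * 7 + 2
7 = 3 * 2 + 1
2 = 2 * 1 + 0
GCD(106, 309) = 1

Yes, coprime (GCD = 1)


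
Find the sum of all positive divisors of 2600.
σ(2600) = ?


Divisors of 2600: 1, 2, 4, 5, 8, 10, 13, 20, 25, 26, 40, 50, 52, 65, 100, 104, 130, 200, 260, 325, 520, 650, 1300, 2600
Sum = 1 + 2 + 4 + 5 + 8 + 10 + 13 + 20 + 25 + 26 + 40 + 50 + 52 + 65 + 100 + 104 + 130 + 200 + 260 + 325 + 520 + 650 + 1300 + 2600 = 6510

σ(2600) = 6510


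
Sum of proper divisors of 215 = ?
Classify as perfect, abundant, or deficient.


Proper divisors: 1, 5, 43
Sum = 1 + 5 + 43 = 49
49 < 215 → deficient

s(215) = 49 (deficient)


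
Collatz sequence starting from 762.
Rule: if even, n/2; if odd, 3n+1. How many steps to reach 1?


762 → 381 → 1144 → 572 → 286 → 143 → 430 → 215 → 646 → 323 → 970 → 485 → 1456 → 728 → 364 → 182 → 91 → 274 → 137 → 412 → 206 → 103 → 310 → 155 → 466 → 233 → 700 → 350 → 175 → 526 → 263 → 790 → 395 → 1186 → 593 → 1780 → 890 → 445 → 1336 → 668 → 334 → 167 → 502 → 251 → 754 → 377 → 1132 → 566 → 283 → 850 → 425 → 1276 → 638 → 319 → 958 → 479 → 1438 → 719 → 2158 → 1079 → 3238 → 1619 → 4858 → 2429 → 7288 → 3644 → 1822 → 911 → 2734 → 1367 → 4102 → 2051 → 6154 → 3077 → 9232 → 4616 → 2308 → 1154 → 577 → 1732 → 866 → 433 → 1300 → 650 → 325 → 976 → 488 → 244 → 122 → 61 → 184 → 92 → 46 → 23 → 70 → 35 → 106 → 53 → 160 → 80 → 40 → 20 → 10 → 5 → 16 → 8 → 4 → 2 → 1
Total steps = 108

108 steps


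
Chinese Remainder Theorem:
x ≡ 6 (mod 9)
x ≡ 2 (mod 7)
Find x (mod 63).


M = 9*7 = 63
M1 = M/9 = 7, M2 = M/7 = 9
M1^(-1) mod 9 = 4, M2^(-1) mod 7 = 4
x = 6*7*4 + 2*9*4 = 240
240 mod 63 = 51
Check: 51 mod 9 = 6 ✓, 51 mod 7 = 2 ✓

x ≡ 51 (mod 63)


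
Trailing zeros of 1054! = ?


floor(1054/5) = 210
floor(1054/25) = 42
floor(1054/125) = 8
floor(1054/625) = 1
Total = 261

261 trailing zeros


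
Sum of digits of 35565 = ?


3 + 5 + 5 + 6 + 5 = 24


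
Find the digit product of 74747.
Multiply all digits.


7 × 4 × 7 × 4 × 7 = 5488


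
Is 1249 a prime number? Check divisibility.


Check divisors up to sqrt(1249) = 35.3412
No divisors found.
1249 is prime.

Yes, 1249 is prime


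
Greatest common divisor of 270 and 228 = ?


270 = 1 * 228 + 42
228 = 5 * 42 + 18
42 = 2 * 18 + 6
18 = 3 * 6 + 0
GCD = 6


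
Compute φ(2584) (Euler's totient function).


2584 = 2^3 × 17 × 19
Prime factors: 2, 17, 19
φ(2584) = 2584 × (1-1/2) × (1-1/17) × (1-1/19)
= 2584 × 1/2 × 16/17 × 18/19 = 1152

φ(2584) = 1152


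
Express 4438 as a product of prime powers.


4438 / 2 = 2219
2219 / 7 = 317
317 / 317 = 1
4438 = 2 × 7 × 317


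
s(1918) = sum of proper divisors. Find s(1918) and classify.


Proper divisors: 1, 2, 7, 14, 137, 274, 959
Sum = 1 + 2 + 7 + 14 + 137 + 274 + 959 = 1394
1394 < 1918 → deficient

s(1918) = 1394 (deficient)


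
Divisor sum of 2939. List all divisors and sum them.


Divisors of 2939: 1, 2939
Sum = 1 + 2939 = 2940

σ(2939) = 2940


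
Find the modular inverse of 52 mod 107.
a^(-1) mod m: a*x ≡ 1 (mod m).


Use the extended Euclidean algorithm on (107, 52); each row r = 107*s + 52*t:
r=107, s=1, t=0
r=52, s=0, t=1
q=2: r=3, s=1, t=-2   [107*(1) + 52*(-2) = 3]
q=17: r=1, s=-17, t=35   [107*(-17) + 52*(35) = 1]
q=3: r=0, s=52, t=-107   [107*(52) + 52*(-107) = 0]
GCD = 1 with t = 35, so 52*(35) ≡ 1 (mod 107)
Inverse = 35 mod 107 = 35
Check: 52 * 35 = 1820 ≡ 1 (mod 107)

52^(-1) ≡ 35 (mod 107)


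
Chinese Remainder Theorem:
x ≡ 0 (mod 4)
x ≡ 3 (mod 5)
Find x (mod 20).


M = 4*5 = 20
M1 = M/4 = 5, M2 = M/5 = 4
M1^(-1) mod 4 = 1, M2^(-1) mod 5 = 4
x = 0*5*1 + 3*4*4 = 48
48 mod 20 = 8
Check: 8 mod 4 = 0 ✓, 8 mod 5 = 3 ✓

x ≡ 8 (mod 20)


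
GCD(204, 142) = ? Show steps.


204 = 1 * 142 + 62
142 = 2 * 62 + 18
62 = 3 * 18 + 8
18 = 2 * 8 + 2
8 = 4 * 2 + 0
GCD = 2


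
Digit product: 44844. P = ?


4 × 4 × 8 × 4 × 4 = 2048


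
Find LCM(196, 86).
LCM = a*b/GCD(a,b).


GCD(196, 86) = 2
LCM = 196*86/2 = 16856/2 = 8428

LCM = 8428


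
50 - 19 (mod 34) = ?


50 - 19 = 31
31 mod 34 = 31


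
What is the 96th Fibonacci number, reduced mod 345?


F(k) mod 345 for k=1..96:
1, 1, 2, 3, 5, 8, 13, 21, 34, 55, 89, 144, 233, 32, 265, 297, 217, 169, 41, 210, 251, 116, 22, 138, 160, 298, 113, 66, 179, 245, 79, 324, 58, 37, 95, 132, 227, 14, 241, 255, 151, 61, 212, 273, 140, 68, 208, 276, 139, 70, 209, 279, 143, 77, 220, 297, 172, 124, 296, 75, 26, 101, 127, 228, 10, 238, 248, 141, 44, 185, 229, 69, 298, 22, 320, 342, 317, 314, 286, 255, 196, 106, 302, 63, 20, 83, 103, 186, 289, 130, 74, 204, 278, 137, 70, 207
F(96) mod 345 = 207


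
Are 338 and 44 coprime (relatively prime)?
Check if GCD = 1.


Euclidean algorithm:
338 = 7 * 44 + 30
44 = 1 * 30 + 14
30 = 2 * 14 + 2
14 = 7 * 2 + 0
GCD(338, 44) = 2

No, not coprime (GCD = 2)


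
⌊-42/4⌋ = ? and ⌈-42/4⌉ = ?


-42/4 = -10.5000
floor = -11
ceil = -10

floor = -11, ceil = -10


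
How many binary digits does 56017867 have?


56017867 in base 2 = 11010101101100001111001011
Number of digits = 26

26 digits (base 2)


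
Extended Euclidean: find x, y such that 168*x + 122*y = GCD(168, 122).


Tabular extended Euclidean (each row: r = 168*s + 122*t):
r=168, s=1, t=0
r=122, s=0, t=1
q=1: r=46, s=1, t=-1   [168*(1) + 122*(-1) = 46]
q=2: r=30, s=-2, t=3   [168*(-2) + 122*(3) = 30]
q=1: r=16, s=3, t=-4   [168*(3) + 122*(-4) = 16]
q=1: r=14, s=-5, t=7   [168*(-5) + 122*(7) = 14]
q=1: r=2, s=8, t=-11   [168*(8) + 122*(-11) = 2]
q=7: r=0, s=-61, t=84   [168*(-61) + 122*(84) = 0]
GCD = 2; from the row with r=2: x=8, y=-11
Check: 168*(8) + 122*(-11) = 1344 - 1342 = 2

GCD = 2, x = 8, y = -11


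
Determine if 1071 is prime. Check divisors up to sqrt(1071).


1071 / 3 = 357 (exact division)
1071 is NOT prime.

No, 1071 is not prime


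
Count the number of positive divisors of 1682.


1682 = 2^1 × 29^2
d(1682) = (1+1) × (2+1) = 6

6 divisors


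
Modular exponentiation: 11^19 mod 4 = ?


11^1 mod 4 = 3
11^2 mod 4 = 1
11^3 mod 4 = 3
11^4 mod 4 = 1
11^5 mod 4 = 3
11^6 mod 4 = 1
11^7 mod 4 = 3
11^8 mod 4 = 1
11^9 mod 4 = 3
11^10 mod 4 = 1
11^11 mod 4 = 3
11^12 mod 4 = 1
11^13 mod 4 = 3
11^14 mod 4 = 1
11^15 mod 4 = 3
11^16 mod 4 = 1
11^17 mod 4 = 3
11^18 mod 4 = 1
11^19 mod 4 = 3


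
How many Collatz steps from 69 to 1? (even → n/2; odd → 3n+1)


69 → 208 → 104 → 52 → 26 → 13 → 40 → 20 → 10 → 5 → 16 → 8 → 4 → 2 → 1
Total steps = 14

14 steps


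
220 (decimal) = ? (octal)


220 (base 10) = 220 (decimal)
220 (decimal) = 334 (base 8)


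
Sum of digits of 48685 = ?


4 + 8 + 6 + 8 + 5 = 31


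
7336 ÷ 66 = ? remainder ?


7336 = 66 * 111 + 10
Check: 7326 + 10 = 7336

q = 111, r = 10


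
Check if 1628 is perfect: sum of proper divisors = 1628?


Proper divisors of 1628: 1, 2, 4, 11, 22, 37, 44, 74, 148, 407, 814
Sum = 1 + 2 + 4 + 11 + 22 + 37 + 44 + 74 + 148 + 407 + 814 = 1564

No, 1628 is not perfect (1564 ≠ 1628)


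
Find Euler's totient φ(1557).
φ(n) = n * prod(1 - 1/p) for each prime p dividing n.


1557 = 3^2 × 173
Prime factors: 3, 173
φ(1557) = 1557 × (1-1/3) × (1-1/173)
= 1557 × 2/3 × 172/173 = 1032

φ(1557) = 1032


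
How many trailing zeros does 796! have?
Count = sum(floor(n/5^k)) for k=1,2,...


floor(796/5) = 159
floor(796/25) = 31
floor(796/125) = 6
floor(796/625) = 1
Total = 197

197 trailing zeros


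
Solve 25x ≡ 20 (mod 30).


GCD(25, 30) = 5 divides 20
Divide: 5x ≡ 4 (mod 6)
x ≡ 2 (mod 6)


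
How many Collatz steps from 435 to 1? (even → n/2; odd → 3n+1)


435 → 1306 → 653 → 1960 → 980 → 490 → 245 → 736 → 368 → 184 → 92 → 46 → 23 → 70 → 35 → 106 → 53 → 160 → 80 → 40 → 20 → 10 → 5 → 16 → 8 → 4 → 2 → 1
Total steps = 27

27 steps


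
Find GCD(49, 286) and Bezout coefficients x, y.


Tabular extended Euclidean (each row: r = 49*s + 286*t):
r=49, s=1, t=0
r=286, s=0, t=1
q=0: r=49, s=1, t=0   [49*(1) + 286*(0) = 49]
q=5: r=41, s=-5, t=1   [49*(-5) + 286*(1) = 41]
q=1: r=8, s=6, t=-1   [49*(6) + 286*(-1) = 8]
q=5: r=1, s=-35, t=6   [49*(-35) + 286*(6) = 1]
q=8: r=0, s=286, t=-49   [49*(286) + 286*(-49) = 0]
GCD = 1; from the row with r=1: x=-35, y=6
Check: 49*(-35) + 286*(6) = -1715 + 1716 = 1

GCD = 1, x = -35, y = 6


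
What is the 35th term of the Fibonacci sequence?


Sequence: 1, 1, 2, 3, 5, 8, 13, 21, 34, 55, 89, 144, 233, 377, 610, 987, 1597, 2584, 4181, 6765, 10946, 17711, 28657, 46368, 75025, 121393, 196418, 317811, 514229, 832040, 1346269, 2178309, 3524578, 5702887, 9227465
F(35) = 9227465


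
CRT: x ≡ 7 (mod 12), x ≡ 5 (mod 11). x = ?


M = 12*11 = 132
M1 = M/12 = 11, M2 = M/11 = 12
M1^(-1) mod 12 = 11, M2^(-1) mod 11 = 1
x = 7*11*11 + 5*12*1 = 907
907 mod 132 = 115
Check: 115 mod 12 = 7 ✓, 115 mod 11 = 5 ✓

x ≡ 115 (mod 132)


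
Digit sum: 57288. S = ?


5 + 7 + 2 + 8 + 8 = 30


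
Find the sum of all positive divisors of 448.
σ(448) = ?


Divisors of 448: 1, 2, 4, 7, 8, 14, 16, 28, 32, 56, 64, 112, 224, 448
Sum = 1 + 2 + 4 + 7 + 8 + 14 + 16 + 28 + 32 + 56 + 64 + 112 + 224 + 448 = 1016

σ(448) = 1016


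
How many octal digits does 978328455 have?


978328455 in base 8 = 7224015607
Number of digits = 10

10 digits (base 8)


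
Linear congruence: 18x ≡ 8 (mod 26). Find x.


GCD(18, 26) = 2 divides 8
Divide: 9x ≡ 4 (mod 13)
x ≡ 12 (mod 13)


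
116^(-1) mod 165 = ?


Use the extended Euclidean algorithm on (165, 116); each row r = 165*s + 116*t:
r=165, s=1, t=0
r=116, s=0, t=1
q=1: r=49, s=1, t=-1   [165*(1) + 116*(-1) = 49]
q=2: r=18, s=-2, t=3   [165*(-2) + 116*(3) = 18]
q=2: r=13, s=5, t=-7   [165*(5) + 116*(-7) = 13]
q=1: r=5, s=-7, t=10   [165*(-7) + 116*(10) = 5]
q=2: r=3, s=19, t=-27   [165*(19) + 116*(-27) = 3]
q=1: r=2, s=-26, t=37   [165*(-26) + 116*(37) = 2]
q=1: r=1, s=45, t=-64   [165*(45) + 116*(-64) = 1]
q=2: r=0, s=-116, t=165   [165*(-116) + 116*(165) = 0]
GCD = 1 with t = -64, so 116*(-64) ≡ 1 (mod 165)
Inverse = -64 mod 165 = 101
Check: 116 * 101 = 11716 ≡ 1 (mod 165)

116^(-1) ≡ 101 (mod 165)


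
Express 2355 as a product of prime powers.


2355 / 3 = 785
785 / 5 = 157
157 / 157 = 1
2355 = 3 × 5 × 157


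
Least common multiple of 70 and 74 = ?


GCD(70, 74) = 2
LCM = 70*74/2 = 5180/2 = 2590

LCM = 2590


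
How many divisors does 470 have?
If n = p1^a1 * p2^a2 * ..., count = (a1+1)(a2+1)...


470 = 2^1 × 5^1 × 47^1
d(470) = (1+1) × (1+1) × (1+1) = 8

8 divisors


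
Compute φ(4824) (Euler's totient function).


4824 = 2^3 × 3^2 × 67
Prime factors: 2, 3, 67
φ(4824) = 4824 × (1-1/2) × (1-1/3) × (1-1/67)
= 4824 × 1/2 × 2/3 × 66/67 = 1584

φ(4824) = 1584


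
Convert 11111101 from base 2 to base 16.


11111101 (base 2) = 253 (decimal)
253 (decimal) = FD (base 16)


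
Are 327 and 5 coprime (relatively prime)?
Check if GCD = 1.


Euclidean algorithm:
327 = 65 * 5 + 2
5 = 2 * 2 + 1
2 = 2 * 1 + 0
GCD(327, 5) = 1

Yes, coprime (GCD = 1)


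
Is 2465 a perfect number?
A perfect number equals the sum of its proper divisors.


Proper divisors of 2465: 1, 5, 17, 29, 85, 145, 493
Sum = 1 + 5 + 17 + 29 + 85 + 145 + 493 = 775

No, 2465 is not perfect (775 ≠ 2465)


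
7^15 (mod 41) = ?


7^1 mod 41 = 7
7^2 mod 41 = 8
7^3 mod 41 = 15
7^4 mod 41 = 23
7^5 mod 41 = 38
7^6 mod 41 = 20
7^7 mod 41 = 17
7^8 mod 41 = 37
7^9 mod 41 = 13
7^10 mod 41 = 9
7^11 mod 41 = 22
7^12 mod 41 = 31
7^13 mod 41 = 12
7^14 mod 41 = 2
7^15 mod 41 = 14


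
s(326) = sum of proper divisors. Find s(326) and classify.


Proper divisors: 1, 2, 163
Sum = 1 + 2 + 163 = 166
166 < 326 → deficient

s(326) = 166 (deficient)


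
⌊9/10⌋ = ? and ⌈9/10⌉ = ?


9/10 = 0.9000
floor = 0
ceil = 1

floor = 0, ceil = 1


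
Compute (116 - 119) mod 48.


116 - 119 = -3
-3 mod 48 = 45


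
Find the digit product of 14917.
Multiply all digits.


1 × 4 × 9 × 1 × 7 = 252


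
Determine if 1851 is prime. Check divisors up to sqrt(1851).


1851 / 3 = 617 (exact division)
1851 is NOT prime.

No, 1851 is not prime


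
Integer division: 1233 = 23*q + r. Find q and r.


1233 = 23 * 53 + 14
Check: 1219 + 14 = 1233

q = 53, r = 14


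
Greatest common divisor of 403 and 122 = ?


403 = 3 * 122 + 37
122 = 3 * 37 + 11
37 = 3 * 11 + 4
11 = 2 * 4 + 3
4 = 1 * 3 + 1
3 = 3 * 1 + 0
GCD = 1


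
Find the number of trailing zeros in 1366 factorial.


floor(1366/5) = 273
floor(1366/25) = 54
floor(1366/125) = 10
floor(1366/625) = 2
Total = 339

339 trailing zeros


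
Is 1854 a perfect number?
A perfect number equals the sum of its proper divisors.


Proper divisors of 1854: 1, 2, 3, 6, 9, 18, 103, 206, 309, 618, 927
Sum = 1 + 2 + 3 + 6 + 9 + 18 + 103 + 206 + 309 + 618 + 927 = 2202

No, 1854 is not perfect (2202 ≠ 1854)


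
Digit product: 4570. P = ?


4 × 5 × 7 × 0 = 0


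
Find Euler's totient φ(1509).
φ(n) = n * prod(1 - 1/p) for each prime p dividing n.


1509 = 3 × 503
Prime factors: 3, 503
φ(1509) = 1509 × (1-1/3) × (1-1/503)
= 1509 × 2/3 × 502/503 = 1004

φ(1509) = 1004


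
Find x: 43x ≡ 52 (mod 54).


GCD(43, 54) = 1, unique solution
a^(-1) mod 54 = 49
x = 49 * 52 mod 54 = 10

x ≡ 10 (mod 54)


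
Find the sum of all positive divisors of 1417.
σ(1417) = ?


Divisors of 1417: 1, 13, 109, 1417
Sum = 1 + 13 + 109 + 1417 = 1540

σ(1417) = 1540


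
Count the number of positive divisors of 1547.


1547 = 7^1 × 13^1 × 17^1
d(1547) = (1+1) × (1+1) × (1+1) = 8

8 divisors


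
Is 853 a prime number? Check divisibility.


Check divisors up to sqrt(853) = 29.2062
No divisors found.
853 is prime.

Yes, 853 is prime


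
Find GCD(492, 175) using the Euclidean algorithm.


492 = 2 * 175 + 142
175 = 1 * 142 + 33
142 = 4 * 33 + 10
33 = 3 * 10 + 3
10 = 3 * 3 + 1
3 = 3 * 1 + 0
GCD = 1


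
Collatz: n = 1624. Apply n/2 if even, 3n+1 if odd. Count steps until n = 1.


1624 → 812 → 406 → 203 → 610 → 305 → 916 → 458 → 229 → 688 → 344 → 172 → 86 → 43 → 130 → 65 → 196 → 98 → 49 → 148 → 74 → 37 → 112 → 56 → 28 → 14 → 7 → 22 → 11 → 34 → 17 → 52 → 26 → 13 → 40 → 20 → 10 → 5 → 16 → 8 → 4 → 2 → 1
Total steps = 42

42 steps


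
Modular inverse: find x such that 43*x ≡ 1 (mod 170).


Use the extended Euclidean algorithm on (170, 43); each row r = 170*s + 43*t:
r=170, s=1, t=0
r=43, s=0, t=1
q=3: r=41, s=1, t=-3   [170*(1) + 43*(-3) = 41]
q=1: r=2, s=-1, t=4   [170*(-1) + 43*(4) = 2]
q=20: r=1, s=21, t=-83   [170*(21) + 43*(-83) = 1]
q=2: r=0, s=-43, t=170   [170*(-43) + 43*(170) = 0]
GCD = 1 with t = -83, so 43*(-83) ≡ 1 (mod 170)
Inverse = -83 mod 170 = 87
Check: 43 * 87 = 3741 ≡ 1 (mod 170)

43^(-1) ≡ 87 (mod 170)


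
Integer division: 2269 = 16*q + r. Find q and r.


2269 = 16 * 141 + 13
Check: 2256 + 13 = 2269

q = 141, r = 13


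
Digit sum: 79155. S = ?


7 + 9 + 1 + 5 + 5 = 27


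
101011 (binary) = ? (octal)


101011 (base 2) = 43 (decimal)
43 (decimal) = 53 (base 8)


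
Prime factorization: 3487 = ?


3487 / 11 = 317
317 / 317 = 1
3487 = 11 × 317


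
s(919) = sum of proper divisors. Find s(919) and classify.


Proper divisors: 1
Sum = 1 = 1
1 < 919 → deficient

s(919) = 1 (deficient)


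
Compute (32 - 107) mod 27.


32 - 107 = -75
-75 mod 27 = 6


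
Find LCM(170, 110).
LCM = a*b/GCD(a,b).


GCD(170, 110) = 10
LCM = 170*110/10 = 18700/10 = 1870

LCM = 1870


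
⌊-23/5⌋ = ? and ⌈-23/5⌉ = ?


-23/5 = -4.6000
floor = -5
ceil = -4

floor = -5, ceil = -4


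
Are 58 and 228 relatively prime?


Euclidean algorithm:
228 = 3 * 58 + 54
58 = 1 * 54 + 4
54 = 13 * 4 + 2
4 = 2 * 2 + 0
GCD(58, 228) = 2

No, not coprime (GCD = 2)


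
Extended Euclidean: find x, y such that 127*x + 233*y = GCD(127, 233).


Tabular extended Euclidean (each row: r = 127*s + 233*t):
r=127, s=1, t=0
r=233, s=0, t=1
q=0: r=127, s=1, t=0   [127*(1) + 233*(0) = 127]
q=1: r=106, s=-1, t=1   [127*(-1) + 233*(1) = 106]
q=1: r=21, s=2, t=-1   [127*(2) + 233*(-1) = 21]
q=5: r=1, s=-11, t=6   [127*(-11) + 233*(6) = 1]
q=21: r=0, s=233, t=-127   [127*(233) + 233*(-127) = 0]
GCD = 1; from the row with r=1: x=-11, y=6
Check: 127*(-11) + 233*(6) = -1397 + 1398 = 1

GCD = 1, x = -11, y = 6


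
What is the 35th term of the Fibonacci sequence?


Sequence: 1, 1, 2, 3, 5, 8, 13, 21, 34, 55, 89, 144, 233, 377, 610, 987, 1597, 2584, 4181, 6765, 10946, 17711, 28657, 46368, 75025, 121393, 196418, 317811, 514229, 832040, 1346269, 2178309, 3524578, 5702887, 9227465
F(35) = 9227465


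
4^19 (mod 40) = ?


4^1 mod 40 = 4
4^2 mod 40 = 16
4^3 mod 40 = 24
4^4 mod 40 = 16
4^5 mod 40 = 24
4^6 mod 40 = 16
4^7 mod 40 = 24
4^8 mod 40 = 16
4^9 mod 40 = 24
4^10 mod 40 = 16
4^11 mod 40 = 24
4^12 mod 40 = 16
4^13 mod 40 = 24
4^14 mod 40 = 16
4^15 mod 40 = 24
4^16 mod 40 = 16
4^17 mod 40 = 24
4^18 mod 40 = 16
4^19 mod 40 = 24


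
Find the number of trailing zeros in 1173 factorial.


floor(1173/5) = 234
floor(1173/25) = 46
floor(1173/125) = 9
floor(1173/625) = 1
Total = 290

290 trailing zeros


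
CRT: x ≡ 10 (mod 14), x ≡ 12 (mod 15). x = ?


M = 14*15 = 210
M1 = M/14 = 15, M2 = M/15 = 14
M1^(-1) mod 14 = 1, M2^(-1) mod 15 = 14
x = 10*15*1 + 12*14*14 = 2502
2502 mod 210 = 192
Check: 192 mod 14 = 10 ✓, 192 mod 15 = 12 ✓

x ≡ 192 (mod 210)


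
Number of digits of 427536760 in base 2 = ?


427536760 in base 2 = 11001011110111011000101111000
Number of digits = 29

29 digits (base 2)


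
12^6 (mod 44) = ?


12^1 mod 44 = 12
12^2 mod 44 = 12
12^3 mod 44 = 12
12^4 mod 44 = 12
12^5 mod 44 = 12
12^6 mod 44 = 12


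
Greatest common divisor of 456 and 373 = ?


456 = 1 * 373 + 83
373 = 4 * 83 + 41
83 = 2 * 41 + 1
41 = 41 * 1 + 0
GCD = 1


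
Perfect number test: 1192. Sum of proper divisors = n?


Proper divisors of 1192: 1, 2, 4, 8, 149, 298, 596
Sum = 1 + 2 + 4 + 8 + 149 + 298 + 596 = 1058

No, 1192 is not perfect (1058 ≠ 1192)


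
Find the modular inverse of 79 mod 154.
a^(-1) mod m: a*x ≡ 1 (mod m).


Use the extended Euclidean algorithm on (154, 79); each row r = 154*s + 79*t:
r=154, s=1, t=0
r=79, s=0, t=1
q=1: r=75, s=1, t=-1   [154*(1) + 79*(-1) = 75]
q=1: r=4, s=-1, t=2   [154*(-1) + 79*(2) = 4]
q=18: r=3, s=19, t=-37   [154*(19) + 79*(-37) = 3]
q=1: r=1, s=-20, t=39   [154*(-20) + 79*(39) = 1]
q=3: r=0, s=79, t=-154   [154*(79) + 79*(-154) = 0]
GCD = 1 with t = 39, so 79*(39) ≡ 1 (mod 154)
Inverse = 39 mod 154 = 39
Check: 79 * 39 = 3081 ≡ 1 (mod 154)

79^(-1) ≡ 39 (mod 154)


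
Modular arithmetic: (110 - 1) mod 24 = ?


110 - 1 = 109
109 mod 24 = 13


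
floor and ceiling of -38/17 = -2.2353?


-38/17 = -2.2353
floor = -3
ceil = -2

floor = -3, ceil = -2


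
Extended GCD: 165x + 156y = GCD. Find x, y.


Tabular extended Euclidean (each row: r = 165*s + 156*t):
r=165, s=1, t=0
r=156, s=0, t=1
q=1: r=9, s=1, t=-1   [165*(1) + 156*(-1) = 9]
q=17: r=3, s=-17, t=18   [165*(-17) + 156*(18) = 3]
q=3: r=0, s=52, t=-55   [165*(52) + 156*(-55) = 0]
GCD = 3; from the row with r=3: x=-17, y=18
Check: 165*(-17) + 156*(18) = -2805 + 2808 = 3

GCD = 3, x = -17, y = 18


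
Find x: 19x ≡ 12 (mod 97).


GCD(19, 97) = 1, unique solution
a^(-1) mod 97 = 46
x = 46 * 12 mod 97 = 67

x ≡ 67 (mod 97)


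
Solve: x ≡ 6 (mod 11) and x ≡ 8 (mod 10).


M = 11*10 = 110
M1 = M/11 = 10, M2 = M/10 = 11
M1^(-1) mod 11 = 10, M2^(-1) mod 10 = 1
x = 6*10*10 + 8*11*1 = 688
688 mod 110 = 28
Check: 28 mod 11 = 6 ✓, 28 mod 10 = 8 ✓

x ≡ 28 (mod 110)


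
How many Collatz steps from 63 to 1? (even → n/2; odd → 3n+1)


63 → 190 → 95 → 286 → 143 → 430 → 215 → 646 → 323 → 970 → 485 → 1456 → 728 → 364 → 182 → 91 → 274 → 137 → 412 → 206 → 103 → 310 → 155 → 466 → 233 → 700 → 350 → 175 → 526 → 263 → 790 → 395 → 1186 → 593 → 1780 → 890 → 445 → 1336 → 668 → 334 → 167 → 502 → 251 → 754 → 377 → 1132 → 566 → 283 → 850 → 425 → 1276 → 638 → 319 → 958 → 479 → 1438 → 719 → 2158 → 1079 → 3238 → 1619 → 4858 → 2429 → 7288 → 3644 → 1822 → 911 → 2734 → 1367 → 4102 → 2051 → 6154 → 3077 → 9232 → 4616 → 2308 → 1154 → 577 → 1732 → 866 → 433 → 1300 → 650 → 325 → 976 → 488 → 244 → 122 → 61 → 184 → 92 → 46 → 23 → 70 → 35 → 106 → 53 → 160 → 80 → 40 → 20 → 10 → 5 → 16 → 8 → 4 → 2 → 1
Total steps = 107

107 steps


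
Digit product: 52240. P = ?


5 × 2 × 2 × 4 × 0 = 0


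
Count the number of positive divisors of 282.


282 = 2^1 × 3^1 × 47^1
d(282) = (1+1) × (1+1) × (1+1) = 8

8 divisors


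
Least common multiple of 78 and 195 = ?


GCD(78, 195) = 39
LCM = 78*195/39 = 15210/39 = 390

LCM = 390


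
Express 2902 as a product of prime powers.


2902 / 2 = 1451
1451 / 1451 = 1
2902 = 2 × 1451


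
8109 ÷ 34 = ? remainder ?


8109 = 34 * 238 + 17
Check: 8092 + 17 = 8109

q = 238, r = 17


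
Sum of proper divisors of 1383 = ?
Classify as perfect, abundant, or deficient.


Proper divisors: 1, 3, 461
Sum = 1 + 3 + 461 = 465
465 < 1383 → deficient

s(1383) = 465 (deficient)


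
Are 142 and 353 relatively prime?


Euclidean algorithm:
353 = 2 * 142 + 69
142 = 2 * 69 + 4
69 = 17 * 4 + 1
4 = 4 * 1 + 0
GCD(142, 353) = 1

Yes, coprime (GCD = 1)


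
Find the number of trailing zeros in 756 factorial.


floor(756/5) = 151
floor(756/25) = 30
floor(756/125) = 6
floor(756/625) = 1
Total = 188

188 trailing zeros


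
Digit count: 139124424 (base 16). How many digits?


139124424 in base 16 = 84ADEC8
Number of digits = 7

7 digits (base 16)


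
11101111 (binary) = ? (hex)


11101111 (base 2) = 239 (decimal)
239 (decimal) = EF (base 16)


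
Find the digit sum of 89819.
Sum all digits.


8 + 9 + 8 + 1 + 9 = 35


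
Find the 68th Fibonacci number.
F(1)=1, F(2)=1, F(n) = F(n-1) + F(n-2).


Sequence: 1, 1, 2, 3, 5, 8, 13, 21, 34, 55, 89, 144, 233, 377, 610, 987, 1597, 2584, 4181, 6765, 10946, 17711, 28657, 46368, 75025, 121393, 196418, 317811, 514229, 832040, 1346269, 2178309, 3524578, 5702887, 9227465, 14930352, 24157817, 39088169, 63245986, 102334155, 165580141, 267914296, 433494437, 701408733, 1134903170, 1836311903, 2971215073, 4807526976, 7778742049, 12586269025, 20365011074, 32951280099, 53316291173, 86267571272, 139583862445, 225851433717, 365435296162, 591286729879, 956722026041, 1548008755920, 2504730781961, 4052739537881, 6557470319842, 10610209857723, 17167680177565, 27777890035288, 44945570212853, 72723460248141
F(68) = 72723460248141


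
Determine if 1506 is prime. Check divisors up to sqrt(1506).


1506 / 2 = 753 (exact division)
1506 is NOT prime.

No, 1506 is not prime


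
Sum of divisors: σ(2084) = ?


Divisors of 2084: 1, 2, 4, 521, 1042, 2084
Sum = 1 + 2 + 4 + 521 + 1042 + 2084 = 3654

σ(2084) = 3654


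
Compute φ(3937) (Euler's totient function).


3937 = 31 × 127
Prime factors: 31, 127
φ(3937) = 3937 × (1-1/31) × (1-1/127)
= 3937 × 30/31 × 126/127 = 3780

φ(3937) = 3780


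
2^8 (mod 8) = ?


2^1 mod 8 = 2
2^2 mod 8 = 4
2^3 mod 8 = 0
2^4 mod 8 = 0
2^5 mod 8 = 0
2^6 mod 8 = 0
2^7 mod 8 = 0
2^8 mod 8 = 0


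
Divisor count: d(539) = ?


539 = 7^2 × 11^1
d(539) = (2+1) × (1+1) = 6

6 divisors


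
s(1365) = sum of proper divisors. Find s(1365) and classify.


Proper divisors: 1, 3, 5, 7, 13, 15, 21, 35, 39, 65, 91, 105, 195, 273, 455
Sum = 1 + 3 + 5 + 7 + 13 + 15 + 21 + 35 + 39 + 65 + 91 + 105 + 195 + 273 + 455 = 1323
1323 < 1365 → deficient

s(1365) = 1323 (deficient)


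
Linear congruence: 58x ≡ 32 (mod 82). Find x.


GCD(58, 82) = 2 divides 32
Divide: 29x ≡ 16 (mod 41)
x ≡ 26 (mod 41)


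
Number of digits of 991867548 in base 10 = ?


991867548 has 9 digits in base 10
floor(log10(991867548)) + 1 = floor(8.9965) + 1 = 9

9 digits (base 10)


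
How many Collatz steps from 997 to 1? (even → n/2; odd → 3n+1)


997 → 2992 → 1496 → 748 → 374 → 187 → 562 → 281 → 844 → 422 → 211 → 634 → 317 → 952 → 476 → 238 → 119 → 358 → 179 → 538 → 269 → 808 → 404 → 202 → 101 → 304 → 152 → 76 → 38 → 19 → 58 → 29 → 88 → 44 → 22 → 11 → 34 → 17 → 52 → 26 → 13 → 40 → 20 → 10 → 5 → 16 → 8 → 4 → 2 → 1
Total steps = 49

49 steps


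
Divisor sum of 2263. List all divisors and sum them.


Divisors of 2263: 1, 31, 73, 2263
Sum = 1 + 31 + 73 + 2263 = 2368

σ(2263) = 2368


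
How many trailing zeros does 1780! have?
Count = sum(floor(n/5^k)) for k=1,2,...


floor(1780/5) = 356
floor(1780/25) = 71
floor(1780/125) = 14
floor(1780/625) = 2
Total = 443

443 trailing zeros


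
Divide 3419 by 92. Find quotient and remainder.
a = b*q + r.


3419 = 92 * 37 + 15
Check: 3404 + 15 = 3419

q = 37, r = 15


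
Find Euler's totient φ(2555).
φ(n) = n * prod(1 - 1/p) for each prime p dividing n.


2555 = 5 × 7 × 73
Prime factors: 5, 7, 73
φ(2555) = 2555 × (1-1/5) × (1-1/7) × (1-1/73)
= 2555 × 4/5 × 6/7 × 72/73 = 1728

φ(2555) = 1728


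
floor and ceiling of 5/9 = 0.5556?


5/9 = 0.5556
floor = 0
ceil = 1

floor = 0, ceil = 1


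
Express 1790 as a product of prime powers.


1790 / 2 = 895
895 / 5 = 179
179 / 179 = 1
1790 = 2 × 5 × 179


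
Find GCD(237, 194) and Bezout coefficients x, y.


Tabular extended Euclidean (each row: r = 237*s + 194*t):
r=237, s=1, t=0
r=194, s=0, t=1
q=1: r=43, s=1, t=-1   [237*(1) + 194*(-1) = 43]
q=4: r=22, s=-4, t=5   [237*(-4) + 194*(5) = 22]
q=1: r=21, s=5, t=-6   [237*(5) + 194*(-6) = 21]
q=1: r=1, s=-9, t=11   [237*(-9) + 194*(11) = 1]
q=21: r=0, s=194, t=-237   [237*(194) + 194*(-237) = 0]
GCD = 1; from the row with r=1: x=-9, y=11
Check: 237*(-9) + 194*(11) = -2133 + 2134 = 1

GCD = 1, x = -9, y = 11


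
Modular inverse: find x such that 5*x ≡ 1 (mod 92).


Use the extended Euclidean algorithm on (92, 5); each row r = 92*s + 5*t:
r=92, s=1, t=0
r=5, s=0, t=1
q=18: r=2, s=1, t=-18   [92*(1) + 5*(-18) = 2]
q=2: r=1, s=-2, t=37   [92*(-2) + 5*(37) = 1]
q=2: r=0, s=5, t=-92   [92*(5) + 5*(-92) = 0]
GCD = 1 with t = 37, so 5*(37) ≡ 1 (mod 92)
Inverse = 37 mod 92 = 37
Check: 5 * 37 = 185 ≡ 1 (mod 92)

5^(-1) ≡ 37 (mod 92)


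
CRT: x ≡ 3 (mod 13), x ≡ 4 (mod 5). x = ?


M = 13*5 = 65
M1 = M/13 = 5, M2 = M/5 = 13
M1^(-1) mod 13 = 8, M2^(-1) mod 5 = 2
x = 3*5*8 + 4*13*2 = 224
224 mod 65 = 29
Check: 29 mod 13 = 3 ✓, 29 mod 5 = 4 ✓

x ≡ 29 (mod 65)


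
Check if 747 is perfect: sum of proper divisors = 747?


Proper divisors of 747: 1, 3, 9, 83, 249
Sum = 1 + 3 + 9 + 83 + 249 = 345

No, 747 is not perfect (345 ≠ 747)


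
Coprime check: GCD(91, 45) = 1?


Euclidean algorithm:
91 = 2 * 45 + 1
45 = 45 * 1 + 0
GCD(91, 45) = 1

Yes, coprime (GCD = 1)


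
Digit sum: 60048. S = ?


6 + 0 + 0 + 4 + 8 = 18


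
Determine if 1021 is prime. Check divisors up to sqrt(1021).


Check divisors up to sqrt(1021) = 31.9531
No divisors found.
1021 is prime.

Yes, 1021 is prime


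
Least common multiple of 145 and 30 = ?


GCD(145, 30) = 5
LCM = 145*30/5 = 4350/5 = 870

LCM = 870


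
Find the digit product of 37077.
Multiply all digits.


3 × 7 × 0 × 7 × 7 = 0


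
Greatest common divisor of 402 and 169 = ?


402 = 2 * 169 + 64
169 = 2 * 64 + 41
64 = 1 * 41 + 23
41 = 1 * 23 + 18
23 = 1 * 18 + 5
18 = 3 * 5 + 3
5 = 1 * 3 + 2
3 = 1 * 2 + 1
2 = 2 * 1 + 0
GCD = 1


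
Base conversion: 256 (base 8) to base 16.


256 (base 8) = 174 (decimal)
174 (decimal) = AE (base 16)


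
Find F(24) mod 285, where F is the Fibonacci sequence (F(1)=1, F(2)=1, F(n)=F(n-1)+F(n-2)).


F(k) mod 285 for k=1..24:
1, 1, 2, 3, 5, 8, 13, 21, 34, 55, 89, 144, 233, 92, 40, 132, 172, 19, 191, 210, 116, 41, 157, 198
F(24) mod 285 = 198


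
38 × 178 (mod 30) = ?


38 × 178 = 6764
6764 mod 30 = 14


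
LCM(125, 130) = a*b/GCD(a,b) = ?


GCD(125, 130) = 5
LCM = 125*130/5 = 16250/5 = 3250

LCM = 3250


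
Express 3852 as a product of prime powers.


3852 / 2 = 1926
1926 / 2 = 963
963 / 3 = 321
321 / 3 = 107
107 / 107 = 1
3852 = 2^2 × 3^2 × 107


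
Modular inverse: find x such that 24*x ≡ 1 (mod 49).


Use the extended Euclidean algorithm on (49, 24); each row r = 49*s + 24*t:
r=49, s=1, t=0
r=24, s=0, t=1
q=2: r=1, s=1, t=-2   [49*(1) + 24*(-2) = 1]
q=24: r=0, s=-24, t=49   [49*(-24) + 24*(49) = 0]
GCD = 1 with t = -2, so 24*(-2) ≡ 1 (mod 49)
Inverse = -2 mod 49 = 47
Check: 24 * 47 = 1128 ≡ 1 (mod 49)

24^(-1) ≡ 47 (mod 49)


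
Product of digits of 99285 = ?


9 × 9 × 2 × 8 × 5 = 6480


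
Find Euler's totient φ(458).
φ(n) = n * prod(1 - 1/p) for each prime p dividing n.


458 = 2 × 229
Prime factors: 2, 229
φ(458) = 458 × (1-1/2) × (1-1/229)
= 458 × 1/2 × 228/229 = 228

φ(458) = 228


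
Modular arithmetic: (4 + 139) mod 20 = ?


4 + 139 = 143
143 mod 20 = 3


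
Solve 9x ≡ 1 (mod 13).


GCD(9, 13) = 1, unique solution
a^(-1) mod 13 = 3
x = 3 * 1 mod 13 = 3

x ≡ 3 (mod 13)


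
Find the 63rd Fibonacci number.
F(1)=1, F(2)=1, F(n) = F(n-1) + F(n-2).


Sequence: 1, 1, 2, 3, 5, 8, 13, 21, 34, 55, 89, 144, 233, 377, 610, 987, 1597, 2584, 4181, 6765, 10946, 17711, 28657, 46368, 75025, 121393, 196418, 317811, 514229, 832040, 1346269, 2178309, 3524578, 5702887, 9227465, 14930352, 24157817, 39088169, 63245986, 102334155, 165580141, 267914296, 433494437, 701408733, 1134903170, 1836311903, 2971215073, 4807526976, 7778742049, 12586269025, 20365011074, 32951280099, 53316291173, 86267571272, 139583862445, 225851433717, 365435296162, 591286729879, 956722026041, 1548008755920, 2504730781961, 4052739537881, 6557470319842
F(63) = 6557470319842
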